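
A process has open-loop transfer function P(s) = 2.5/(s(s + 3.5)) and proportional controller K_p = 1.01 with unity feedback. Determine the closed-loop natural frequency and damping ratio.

The closed-loop denominator is s(s+3.5) + 1.01·2.5 = s² + 3.5s + 2.525.
So ω_n² = 2.525 ⇒ ω_n = 1.589 rad/s, and ζ = 3.5/(2ω_n) = 1.1.

ω_n = 1.59 rad/s, ζ = 1.1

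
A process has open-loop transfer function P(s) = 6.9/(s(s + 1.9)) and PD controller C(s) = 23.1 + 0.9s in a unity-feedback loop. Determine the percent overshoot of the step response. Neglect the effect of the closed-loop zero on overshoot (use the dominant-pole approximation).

34.5%

Forward path: (23.1 + 0.9s)·6.9/(s(s+1.9)). The closed-loop characteristic equation is s² + (1.9 + 6.9·0.9)s + 6.9·23.1 = 0.
That is s² + 8.11s + 159.4 = 0, so ω_n = 12.62 rad/s and ζ = 8.11/(2·12.62) = 0.3212.
%OS = 100·exp(−πζ/√(1−ζ²)) = 34.5%.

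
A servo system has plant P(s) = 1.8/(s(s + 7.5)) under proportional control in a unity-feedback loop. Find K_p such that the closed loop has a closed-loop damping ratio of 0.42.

K_p = 44.3

Closed-loop characteristic equation: s² + 7.5s + K_p·1.8 = 0.
So ω_n = √(1.8K_p) and 2ζω_n = 7.5, giving ζ = 7.5/(2√(1.8K_p)).
Setting ζ = 0.42: √(1.8K_p) = 7.5/(2·0.42) = 8.929, so K_p = 79.72/1.8 = 44.3.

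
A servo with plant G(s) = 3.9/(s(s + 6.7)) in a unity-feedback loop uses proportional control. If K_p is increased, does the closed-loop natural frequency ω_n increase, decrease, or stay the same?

increase

ω_n = √(3.9·K_p), which grows with K_p.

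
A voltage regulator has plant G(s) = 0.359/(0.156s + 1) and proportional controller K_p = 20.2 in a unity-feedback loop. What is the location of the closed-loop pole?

Closed loop: T(s) = K_p·G/(1+K_p·G) = 7.252/(0.156s + 1 + 7.252), with pole at s = −(1 + 7.252)/0.156 = −52.9.

s = -52.9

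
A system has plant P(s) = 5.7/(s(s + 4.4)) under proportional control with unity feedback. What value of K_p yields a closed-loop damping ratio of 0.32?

K_p = 8.29

Closed-loop characteristic equation: s² + 4.4s + K_p·5.7 = 0.
So ω_n = √(5.7K_p) and 2ζω_n = 4.4, giving ζ = 4.4/(2√(5.7K_p)).
Setting ζ = 0.32: √(5.7K_p) = 4.4/(2·0.32) = 6.875, so K_p = 47.27/5.7 = 8.29.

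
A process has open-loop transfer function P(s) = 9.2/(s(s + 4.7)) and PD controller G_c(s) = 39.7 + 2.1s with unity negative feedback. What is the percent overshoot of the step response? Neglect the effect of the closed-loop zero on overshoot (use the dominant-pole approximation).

7.9%

Forward path: (39.7 + 2.1s)·9.2/(s(s+4.7)). The closed-loop characteristic equation is s² + (4.7 + 9.2·2.1)s + 9.2·39.7 = 0.
That is s² + 24.02s + 365.2 = 0, so ω_n = 19.11 rad/s and ζ = 24.02/(2·19.11) = 0.6284.
%OS = 100·exp(−πζ/√(1−ζ²)) = 7.9%.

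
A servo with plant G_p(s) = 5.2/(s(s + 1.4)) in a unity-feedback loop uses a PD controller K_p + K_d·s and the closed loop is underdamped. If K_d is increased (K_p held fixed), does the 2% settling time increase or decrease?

decrease

Characteristic equation s² + (1.4 + 5.2K_d)s + 5.2K_p = 0: raising K_d increases ζω_n = (1.4+5.2K_d)/2 while the loop stays underdamped, so T_s ≈ 4/(ζω_n) decreases.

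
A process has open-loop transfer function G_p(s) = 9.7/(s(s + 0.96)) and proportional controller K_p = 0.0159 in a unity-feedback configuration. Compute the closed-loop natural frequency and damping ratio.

ω_n = 0.393 rad/s, ζ = 1.22

The closed-loop denominator is s(s+0.96) + 0.0159·9.7 = s² + 0.96s + 0.1542.
So ω_n² = 0.1542 ⇒ ω_n = 0.3927 rad/s, and ζ = 0.96/(2ω_n) = 1.22.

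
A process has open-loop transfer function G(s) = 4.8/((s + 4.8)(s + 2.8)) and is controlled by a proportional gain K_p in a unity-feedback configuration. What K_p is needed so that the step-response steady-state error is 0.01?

For a type-0 loop with proportional control, e_ss = 1/(1 + K_p·G(0)).
G(0) = 0.3571. Require 1/(1 + K_p·0.3571) = 0.01, so 1 + 0.3571·K_p = 100.
K_p = (100 − 1)/0.3571 = 277.

K_p = 277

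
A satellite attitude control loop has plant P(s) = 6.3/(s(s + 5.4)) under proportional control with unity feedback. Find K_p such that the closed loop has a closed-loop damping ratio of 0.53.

Closed-loop characteristic equation: s² + 5.4s + K_p·6.3 = 0.
So ω_n = √(6.3K_p) and 2ζω_n = 5.4, giving ζ = 5.4/(2√(6.3K_p)).
Setting ζ = 0.53: √(6.3K_p) = 5.4/(2·0.53) = 5.094, so K_p = 25.95/6.3 = 4.12.

K_p = 4.12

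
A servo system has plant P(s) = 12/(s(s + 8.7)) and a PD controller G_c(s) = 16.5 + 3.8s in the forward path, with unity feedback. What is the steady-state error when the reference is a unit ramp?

The loop has one pole at the origin (type 1). Velocity error constant K_v = lim_{s→0} s·G_c(s)P(s) = 16.5·12/8.7 = 22.76.
Steady-state error to a unit ramp: e_ss = 1/K_v = 0.0439.

0.0439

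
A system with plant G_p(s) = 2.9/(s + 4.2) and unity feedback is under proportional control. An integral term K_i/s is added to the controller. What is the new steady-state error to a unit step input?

0

Adding integral action puts a pole at s = 0 in the forward path, raising the system type to 1; a type-1 loop has zero steady-state error to a step.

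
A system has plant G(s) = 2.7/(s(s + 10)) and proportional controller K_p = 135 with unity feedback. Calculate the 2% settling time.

From 1 + K_pG(s) = 0: s² + 10s + 364.5 = 0 ⇒ ω_n = 19.09, ζ = 0.2619.
2% settling time T_s ≈ 4/(ζω_n) = 4/5 = 0.8 s.

T_s ≈ 0.8 s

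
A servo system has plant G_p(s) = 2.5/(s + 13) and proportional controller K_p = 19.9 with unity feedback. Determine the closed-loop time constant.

Closed-loop transfer function: T(s) = K_p·G_p(s)/(1 + K_p·G_p(s)) = 49.75/(s + 13 + 49.75) = 49.75/(s + 62.75).
Time constant τ = 1/62.75 = 0.0159 s.

τ = 0.0159 s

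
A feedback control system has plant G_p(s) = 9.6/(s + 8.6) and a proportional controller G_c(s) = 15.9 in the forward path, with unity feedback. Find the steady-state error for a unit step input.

The loop is type 0. Static position error constant K_pos = G_c(0)·G_p(0) = 15.9·1.116 = 17.75.
Steady-state error to a unit step: e_ss = 1/(1+K_pos) = 1/18.75 = 0.0533.

0.0533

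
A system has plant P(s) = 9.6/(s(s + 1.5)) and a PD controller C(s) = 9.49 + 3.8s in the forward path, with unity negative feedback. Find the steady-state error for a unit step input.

0

The open loop C(s)P(s) has a pole at the origin (type 1), so the static position error constant is infinite and e_ss = 1/(1+∞) = 0.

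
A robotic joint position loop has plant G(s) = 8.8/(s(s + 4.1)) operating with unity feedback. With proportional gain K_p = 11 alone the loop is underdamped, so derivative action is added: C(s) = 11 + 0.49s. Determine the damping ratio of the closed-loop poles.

ζ = 0.427

Forward path: (11 + 0.49s)·8.8/(s(s+4.1)). The closed-loop characteristic equation is s² + (4.1 + 8.8·0.49)s + 8.8·11 = 0.
That is s² + 8.412s + 96.8 = 0, so ω_n = 9.839 rad/s and ζ = 8.412/(2·9.839) = 0.4275.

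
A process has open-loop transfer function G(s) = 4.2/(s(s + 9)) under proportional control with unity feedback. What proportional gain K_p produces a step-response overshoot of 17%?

From %OS = 100·exp(−πζ/√(1−ζ²)) = 17%, ζ = −ln(0.17)/√(π²+ln²(0.17)) = 0.4913.
Characteristic equation s² + 9s + 4.2K_p = 0 gives ζ = 9/(2√(4.2K_p)).
Setting ζ = 0.4913: √(4.2K_p) = 9/(2·0.4913) = 9.16, so K_p = 83.9/4.2 = 20.

K_p = 20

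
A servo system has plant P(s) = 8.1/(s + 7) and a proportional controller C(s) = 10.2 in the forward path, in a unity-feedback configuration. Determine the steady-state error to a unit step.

0.0781

The loop is type 0. Static position error constant K_pos = C(0)·P(0) = 10.2·1.157 = 11.8.
Steady-state error to a unit step: e_ss = 1/(1+K_pos) = 1/12.8 = 0.0781.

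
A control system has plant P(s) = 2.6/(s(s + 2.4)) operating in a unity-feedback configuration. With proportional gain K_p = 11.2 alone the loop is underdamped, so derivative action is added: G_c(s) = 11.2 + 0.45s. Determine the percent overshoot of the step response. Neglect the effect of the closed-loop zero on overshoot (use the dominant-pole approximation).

33.2%

Forward path: (11.2 + 0.45s)·2.6/(s(s+2.4)). The closed-loop characteristic equation is s² + (2.4 + 2.6·0.45)s + 2.6·11.2 = 0.
That is s² + 3.57s + 29.12 = 0, so ω_n = 5.396 rad/s and ζ = 3.57/(2·5.396) = 0.3308.
%OS = 100·exp(−πζ/√(1−ζ²)) = 33.2%.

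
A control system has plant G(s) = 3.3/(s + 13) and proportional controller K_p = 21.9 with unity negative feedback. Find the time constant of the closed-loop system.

τ = 0.0117 s

Closed-loop transfer function: T(s) = K_p·G(s)/(1 + K_p·G(s)) = 72.27/(s + 13 + 72.27) = 72.27/(s + 85.27).
Time constant τ = 1/85.27 = 0.0117 s.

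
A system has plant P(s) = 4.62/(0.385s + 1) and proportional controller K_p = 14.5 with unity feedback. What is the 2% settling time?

Closed loop: T(s) = K_p·P/(1+K_p·P) = 66.99/(0.385s + 1 + 66.99), with pole at s = −(1 + 66.99)/0.385 = −176.6.
τ = 1/176.6 = 0.005663 s, so 2% settling time ≈ 4τ = 0.0227 s.

T_s ≈ 0.0227 s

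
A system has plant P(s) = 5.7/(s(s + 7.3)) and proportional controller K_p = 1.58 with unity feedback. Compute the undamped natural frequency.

ω_n = 3 rad/s

The closed-loop denominator is s(s+7.3) + 1.58·5.7 = s² + 7.3s + 9.006.
Matching s² + 2ζω_n s + ω_n²: ω_n = √9.006 = 3.001 rad/s and 2ζω_n = 7.3, so ζ = 7.3/(2·3.001) = 1.22.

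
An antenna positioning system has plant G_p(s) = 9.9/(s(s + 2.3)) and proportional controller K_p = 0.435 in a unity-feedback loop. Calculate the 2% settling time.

The closed-loop denominator s² + 2.3s + 4.306 gives ω_n = √4.306 = 2.075 and ζ = 2.3/(2ω_n) = 0.5542.
2% settling time T_s ≈ 4/(ζω_n) = 4/1.15 = 3.48 s.

T_s ≈ 3.48 s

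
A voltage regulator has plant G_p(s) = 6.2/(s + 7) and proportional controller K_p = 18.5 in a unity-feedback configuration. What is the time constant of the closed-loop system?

τ = 0.00822 s

Closed-loop transfer function: T(s) = K_p·G_p(s)/(1 + K_p·G_p(s)) = 114.7/(s + 7 + 114.7) = 114.7/(s + 121.7).
Time constant τ = 1/121.7 = 0.00822 s.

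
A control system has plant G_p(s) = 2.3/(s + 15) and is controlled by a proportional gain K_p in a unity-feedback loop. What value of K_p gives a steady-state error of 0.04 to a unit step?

K_p = 157

The loop is type 0, so e_ss(step) = 1/(1 + K_pos) with K_pos = K_p·G_p(0).
G_p(0) = 0.1533. Require 1/(1 + K_p·0.1533) = 0.04, so 1 + 0.1533·K_p = 25.
K_p = (25 − 1)/0.1533 = 157.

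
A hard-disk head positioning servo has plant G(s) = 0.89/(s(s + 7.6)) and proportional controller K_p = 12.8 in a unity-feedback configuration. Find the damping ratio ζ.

ζ = 1.13

With unity feedback the closed-loop characteristic equation is s² + 7.6s + 12.8·0.89 = s² + 7.6s + 11.39 = 0.
Matching s² + 2ζω_n s + ω_n²: ω_n = √11.39 = 3.375 rad/s and 2ζω_n = 7.6, so ζ = 7.6/(2·3.375) = 1.13.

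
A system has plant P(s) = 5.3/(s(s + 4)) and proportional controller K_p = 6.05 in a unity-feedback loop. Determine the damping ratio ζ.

The closed-loop denominator is s(s+4) + 6.05·5.3 = s² + 4s + 32.06.
Matching s² + 2ζω_n s + ω_n²: ω_n = √32.06 = 5.663 rad/s and 2ζω_n = 4, so ζ = 4/(2·5.663) = 0.353.

ζ = 0.353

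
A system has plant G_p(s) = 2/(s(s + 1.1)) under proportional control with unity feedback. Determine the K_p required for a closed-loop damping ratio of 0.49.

K_p = 0.63

Closed-loop characteristic equation: s² + 1.1s + K_p·2 = 0.
So ω_n = √(2K_p) and 2ζω_n = 1.1, giving ζ = 1.1/(2√(2K_p)).
Setting ζ = 0.49: √(2K_p) = 1.1/(2·0.49) = 1.122, so K_p = 1.26/2 = 0.63.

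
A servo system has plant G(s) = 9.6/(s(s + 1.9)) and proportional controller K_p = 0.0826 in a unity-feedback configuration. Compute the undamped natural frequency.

ω_n = 0.89 rad/s

The closed-loop denominator is s(s+1.9) + 0.0826·9.6 = s² + 1.9s + 0.793.
So ω_n² = 0.793 ⇒ ω_n = 0.8905 rad/s, and ζ = 1.9/(2ω_n) = 1.07.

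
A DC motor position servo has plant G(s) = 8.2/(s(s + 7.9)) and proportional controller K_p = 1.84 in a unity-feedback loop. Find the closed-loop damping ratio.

ζ = 1.02

With unity feedback the closed-loop characteristic equation is s² + 7.9s + 1.84·8.2 = s² + 7.9s + 15.09 = 0.
Matching s² + 2ζω_n s + ω_n²: ω_n = √15.09 = 3.884 rad/s and 2ζω_n = 7.9, so ζ = 7.9/(2·3.884) = 1.02.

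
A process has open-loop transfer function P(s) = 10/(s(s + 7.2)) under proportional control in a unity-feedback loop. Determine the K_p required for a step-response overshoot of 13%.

K_p = 4.37

From %OS = 100·exp(−πζ/√(1−ζ²)) = 13%, ζ = −ln(0.13)/√(π²+ln²(0.13)) = 0.5446.
Characteristic equation s² + 7.2s + 10K_p = 0 gives ζ = 7.2/(2√(10K_p)).
Setting ζ = 0.5446: √(10K_p) = 7.2/(2·0.5446) = 6.61, so K_p = 43.69/10 = 4.37.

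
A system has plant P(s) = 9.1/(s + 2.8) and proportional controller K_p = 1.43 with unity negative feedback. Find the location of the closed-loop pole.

s = -15.81

Closed-loop transfer function: T(s) = K_p·P(s)/(1 + K_p·P(s)) = 13.01/(s + 2.8 + 13.01) = 13.01/(s + 15.81).
The closed-loop pole is at s = −15.81.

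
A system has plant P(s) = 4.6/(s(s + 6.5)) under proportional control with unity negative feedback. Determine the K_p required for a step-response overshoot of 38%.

From %OS = 100·exp(−πζ/√(1−ζ²)) = 38%, ζ = −ln(0.38)/√(π²+ln²(0.38)) = 0.2943.
Characteristic equation s² + 6.5s + 4.6K_p = 0 gives ζ = 6.5/(2√(4.6K_p)).
Setting ζ = 0.2943: √(4.6K_p) = 6.5/(2·0.2943) = 11.04, so K_p = 121.9/4.6 = 26.5.

K_p = 26.5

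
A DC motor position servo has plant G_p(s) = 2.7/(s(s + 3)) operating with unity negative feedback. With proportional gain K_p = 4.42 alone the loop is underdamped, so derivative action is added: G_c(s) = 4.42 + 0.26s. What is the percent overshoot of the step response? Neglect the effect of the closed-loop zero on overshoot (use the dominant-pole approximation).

Forward path: (4.42 + 0.26s)·2.7/(s(s+3)). The closed-loop characteristic equation is s² + (3 + 2.7·0.26)s + 2.7·4.42 = 0.
That is s² + 3.702s + 11.93 = 0, so ω_n = 3.455 rad/s and ζ = 3.702/(2·3.455) = 0.5358.
%OS = 100·exp(−πζ/√(1−ζ²)) = 13.6%.

13.6%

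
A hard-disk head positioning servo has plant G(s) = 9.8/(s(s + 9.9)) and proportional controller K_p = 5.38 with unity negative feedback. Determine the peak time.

T_p = 0.591 s

From 1 + K_pG(s) = 0: s² + 9.9s + 52.72 = 0 ⇒ ω_n = 7.261, ζ = 0.6817.
Damped frequency ω_d = ω_n√(1−ζ²) = 5.312 rad/s, so peak time T_p = π/ω_d = 0.591 s.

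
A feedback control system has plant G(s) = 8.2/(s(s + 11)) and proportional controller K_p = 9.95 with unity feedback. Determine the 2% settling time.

T_s ≈ 0.727 s

Closed-loop characteristic equation: s² + 11s + 81.59 = 0, so ω_n = 9.033 rad/s and ζ = 11/(2·9.033) = 0.6089.
2% settling time T_s ≈ 4/(ζω_n) = 4/5.5 = 0.727 s.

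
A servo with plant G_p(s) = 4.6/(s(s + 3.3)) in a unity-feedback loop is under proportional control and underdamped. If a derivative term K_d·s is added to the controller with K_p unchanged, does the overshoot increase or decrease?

With PD the characteristic equation becomes s² + (a + K·K_d)s + K·K_p = 0; the damping term grows, ζ rises, overshoot falls.

decrease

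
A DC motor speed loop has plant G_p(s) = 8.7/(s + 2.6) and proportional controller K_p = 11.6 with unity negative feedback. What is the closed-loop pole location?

Closed-loop transfer function: T(s) = K_p·G_p(s)/(1 + K_p·G_p(s)) = 100.9/(s + 2.6 + 100.9) = 100.9/(s + 103.5).
The closed-loop pole is at s = −103.5.

s = -103.5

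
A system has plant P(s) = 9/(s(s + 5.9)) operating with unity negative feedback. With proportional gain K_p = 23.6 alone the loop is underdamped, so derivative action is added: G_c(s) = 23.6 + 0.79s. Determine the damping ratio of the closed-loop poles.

Forward path: (23.6 + 0.79s)·9/(s(s+5.9)). The closed-loop characteristic equation is s² + (5.9 + 9·0.79)s + 9·23.6 = 0.
That is s² + 13.01s + 212.4 = 0, so ω_n = 14.57 rad/s and ζ = 13.01/(2·14.57) = 0.4463.

ζ = 0.446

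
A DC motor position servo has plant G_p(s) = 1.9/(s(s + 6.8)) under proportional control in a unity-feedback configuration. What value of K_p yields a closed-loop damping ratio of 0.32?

K_p = 59.4

Closed-loop characteristic equation: s² + 6.8s + K_p·1.9 = 0.
So ω_n = √(1.9K_p) and 2ζω_n = 6.8, giving ζ = 6.8/(2√(1.9K_p)).
Setting ζ = 0.32: √(1.9K_p) = 6.8/(2·0.32) = 10.62, so K_p = 112.9/1.9 = 59.4.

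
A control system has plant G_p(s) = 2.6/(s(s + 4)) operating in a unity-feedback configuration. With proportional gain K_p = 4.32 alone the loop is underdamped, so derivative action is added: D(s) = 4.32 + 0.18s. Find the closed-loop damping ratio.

Forward path: (4.32 + 0.18s)·2.6/(s(s+4)). The closed-loop characteristic equation is s² + (4 + 2.6·0.18)s + 2.6·4.32 = 0.
That is s² + 4.468s + 11.23 = 0, so ω_n = 3.351 rad/s and ζ = 4.468/(2·3.351) = 0.6666.

ζ = 0.667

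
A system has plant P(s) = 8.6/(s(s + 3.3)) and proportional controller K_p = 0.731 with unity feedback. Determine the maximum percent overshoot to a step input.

6.42%

From 1 + K_pP(s) = 0: s² + 3.3s + 6.287 = 0 ⇒ ω_n = 2.507, ζ = 0.6581.
%OS = 100·exp(−πζ/√(1−ζ²)) = 100·exp(−π·0.6581/√0.5669) = 6.42%.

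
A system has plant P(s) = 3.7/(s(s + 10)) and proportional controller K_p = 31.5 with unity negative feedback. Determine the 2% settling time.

T_s ≈ 0.8 s

Closed-loop characteristic equation: s² + 10s + 116.6 = 0, so ω_n = 10.8 rad/s and ζ = 10/(2·10.8) = 0.4631.
2% settling time T_s ≈ 4/(ζω_n) = 4/5 = 0.8 s.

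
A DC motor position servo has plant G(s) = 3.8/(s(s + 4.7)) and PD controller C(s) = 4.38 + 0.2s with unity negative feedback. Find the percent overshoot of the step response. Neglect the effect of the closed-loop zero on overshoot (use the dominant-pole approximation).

Forward path: (4.38 + 0.2s)·3.8/(s(s+4.7)). The closed-loop characteristic equation is s² + (4.7 + 3.8·0.2)s + 3.8·4.38 = 0.
That is s² + 5.46s + 16.64 = 0, so ω_n = 4.08 rad/s and ζ = 5.46/(2·4.08) = 0.6692.
%OS = 100·exp(−πζ/√(1−ζ²)) = 5.91%.

5.91%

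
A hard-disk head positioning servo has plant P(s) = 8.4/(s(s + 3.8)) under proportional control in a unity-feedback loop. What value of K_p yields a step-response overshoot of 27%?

K_p = 2.9

From %OS = 100·exp(−πζ/√(1−ζ²)) = 27%, ζ = −ln(0.27)/√(π²+ln²(0.27)) = 0.3847.
Characteristic equation s² + 3.8s + 8.4K_p = 0 gives ζ = 3.8/(2√(8.4K_p)).
Setting ζ = 0.3847: √(8.4K_p) = 3.8/(2·0.3847) = 4.939, so K_p = 24.39/8.4 = 2.9.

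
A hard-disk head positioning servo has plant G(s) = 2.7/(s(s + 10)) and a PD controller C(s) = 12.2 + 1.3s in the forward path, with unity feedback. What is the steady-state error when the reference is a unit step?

0

The open loop C(s)G(s) has a pole at the origin (type 1), so the static position error constant is infinite and e_ss = 1/(1+∞) = 0.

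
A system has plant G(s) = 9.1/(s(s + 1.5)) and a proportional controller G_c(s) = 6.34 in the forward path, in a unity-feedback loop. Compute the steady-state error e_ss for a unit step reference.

0

The open loop G_c(s)G(s) has a pole at the origin (type 1), so the static position error constant is infinite and e_ss = 1/(1+∞) = 0.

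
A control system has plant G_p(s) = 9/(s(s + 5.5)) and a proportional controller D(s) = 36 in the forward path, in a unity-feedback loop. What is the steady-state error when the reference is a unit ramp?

The loop has one pole at the origin (type 1). Velocity error constant K_v = lim_{s→0} s·D(s)G_p(s) = 36·9/5.5 = 58.91.
Steady-state error to a unit ramp: e_ss = 1/K_v = 0.017.

0.017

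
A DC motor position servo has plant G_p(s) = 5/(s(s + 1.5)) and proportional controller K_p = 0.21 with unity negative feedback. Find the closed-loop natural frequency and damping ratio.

With unity feedback the closed-loop characteristic equation is s² + 1.5s + 0.21·5 = s² + 1.5s + 1.05 = 0.
Matching s² + 2ζω_n s + ω_n²: ω_n = √1.05 = 1.025 rad/s and 2ζω_n = 1.5, so ζ = 1.5/(2·1.025) = 0.732.

ω_n = 1.02 rad/s, ζ = 0.732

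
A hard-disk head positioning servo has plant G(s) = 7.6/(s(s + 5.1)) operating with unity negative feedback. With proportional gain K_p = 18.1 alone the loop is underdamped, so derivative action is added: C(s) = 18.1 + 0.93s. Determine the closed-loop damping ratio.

Forward path: (18.1 + 0.93s)·7.6/(s(s+5.1)). The closed-loop characteristic equation is s² + (5.1 + 7.6·0.93)s + 7.6·18.1 = 0.
That is s² + 12.17s + 137.6 = 0, so ω_n = 11.73 rad/s and ζ = 12.17/(2·11.73) = 0.5187.

ζ = 0.519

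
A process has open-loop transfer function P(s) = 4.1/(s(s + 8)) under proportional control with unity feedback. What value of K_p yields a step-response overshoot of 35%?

From %OS = 100·exp(−πζ/√(1−ζ²)) = 35%, ζ = −ln(0.35)/√(π²+ln²(0.35)) = 0.3169.
Characteristic equation s² + 8s + 4.1K_p = 0 gives ζ = 8/(2√(4.1K_p)).
Setting ζ = 0.3169: √(4.1K_p) = 8/(2·0.3169) = 12.62, so K_p = 159.3/4.1 = 38.8.

K_p = 38.8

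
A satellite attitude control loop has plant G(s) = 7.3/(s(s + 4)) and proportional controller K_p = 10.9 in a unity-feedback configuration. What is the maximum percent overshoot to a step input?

The closed-loop denominator s² + 4s + 79.57 gives ω_n = √79.57 = 8.92 and ζ = 4/(2ω_n) = 0.2242.
%OS = 100·exp(−πζ/√(1−ζ²)) = 100·exp(−π·0.2242/√0.9497) = 48.5%.

48.5%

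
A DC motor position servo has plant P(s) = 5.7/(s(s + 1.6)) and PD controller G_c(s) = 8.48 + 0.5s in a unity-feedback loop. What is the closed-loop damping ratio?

ζ = 0.32

Forward path: (8.48 + 0.5s)·5.7/(s(s+1.6)). The closed-loop characteristic equation is s² + (1.6 + 5.7·0.5)s + 5.7·8.48 = 0.
That is s² + 4.45s + 48.34 = 0, so ω_n = 6.952 rad/s and ζ = 4.45/(2·6.952) = 0.32.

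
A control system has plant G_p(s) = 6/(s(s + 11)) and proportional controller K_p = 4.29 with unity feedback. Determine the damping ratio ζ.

1 + K_p·G_p(s) = 0 gives s² + 11s + 25.74 = 0.
Matching s² + 2ζω_n s + ω_n²: ω_n = √25.74 = 5.073 rad/s and 2ζω_n = 11, so ζ = 11/(2·5.073) = 1.08.

ζ = 1.08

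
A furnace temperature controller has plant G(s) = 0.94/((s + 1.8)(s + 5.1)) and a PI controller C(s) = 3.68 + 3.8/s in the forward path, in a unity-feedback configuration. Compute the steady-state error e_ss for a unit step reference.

The open loop C(s)G(s) has a pole at the origin (type 1), so the static position error constant is infinite and e_ss = 1/(1+∞) = 0.

0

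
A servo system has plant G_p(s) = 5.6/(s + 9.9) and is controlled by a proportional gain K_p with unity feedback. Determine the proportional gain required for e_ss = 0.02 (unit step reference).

K_p = 86.6

Steady-state error for a unit step on this type-0 loop is 1/(1 + K_p·G_p(0)).
G_p(0) = 0.5657. Require 1/(1 + K_p·0.5657) = 0.02, so 1 + 0.5657·K_p = 50.
K_p = (50 − 1)/0.5657 = 86.6.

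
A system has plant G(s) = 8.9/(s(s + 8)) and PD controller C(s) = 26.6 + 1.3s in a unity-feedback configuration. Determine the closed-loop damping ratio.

ζ = 0.636

Forward path: (26.6 + 1.3s)·8.9/(s(s+8)). The closed-loop characteristic equation is s² + (8 + 8.9·1.3)s + 8.9·26.6 = 0.
That is s² + 19.57s + 236.7 = 0, so ω_n = 15.39 rad/s and ζ = 19.57/(2·15.39) = 0.636.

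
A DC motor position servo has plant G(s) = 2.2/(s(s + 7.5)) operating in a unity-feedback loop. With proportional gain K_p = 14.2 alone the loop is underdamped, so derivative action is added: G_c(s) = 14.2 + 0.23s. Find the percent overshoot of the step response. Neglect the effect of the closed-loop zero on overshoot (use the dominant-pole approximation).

3.98%

Forward path: (14.2 + 0.23s)·2.2/(s(s+7.5)). The closed-loop characteristic equation is s² + (7.5 + 2.2·0.23)s + 2.2·14.2 = 0.
That is s² + 8.006s + 31.24 = 0, so ω_n = 5.589 rad/s and ζ = 8.006/(2·5.589) = 0.7162.
%OS = 100·exp(−πζ/√(1−ζ²)) = 3.98%.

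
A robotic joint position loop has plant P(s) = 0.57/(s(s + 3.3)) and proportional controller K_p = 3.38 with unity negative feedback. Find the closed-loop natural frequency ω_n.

ω_n = 1.39 rad/s

The closed-loop denominator is s(s+3.3) + 3.38·0.57 = s² + 3.3s + 1.927.
Matching s² + 2ζω_n s + ω_n²: ω_n = √1.927 = 1.388 rad/s and 2ζω_n = 3.3, so ζ = 3.3/(2·1.388) = 1.19.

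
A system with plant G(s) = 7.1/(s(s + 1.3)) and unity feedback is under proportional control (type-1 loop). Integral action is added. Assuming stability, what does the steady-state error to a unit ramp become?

The integrator raises the loop to type 2, so K_v → ∞ and e_ss to a ramp is zero.

0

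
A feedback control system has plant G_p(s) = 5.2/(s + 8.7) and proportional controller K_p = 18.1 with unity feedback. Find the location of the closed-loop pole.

Closed-loop transfer function: T(s) = K_p·G_p(s)/(1 + K_p·G_p(s)) = 94.12/(s + 8.7 + 94.12) = 94.12/(s + 102.8).
The closed-loop pole is at s = −102.8.

s = -102.8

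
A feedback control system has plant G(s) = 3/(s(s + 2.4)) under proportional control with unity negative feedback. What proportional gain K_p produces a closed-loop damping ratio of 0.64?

Closed-loop characteristic equation: s² + 2.4s + K_p·3 = 0.
So ω_n = √(3K_p) and 2ζω_n = 2.4, giving ζ = 2.4/(2√(3K_p)).
Setting ζ = 0.64: √(3K_p) = 2.4/(2·0.64) = 1.875, so K_p = 3.516/3 = 1.17.

K_p = 1.17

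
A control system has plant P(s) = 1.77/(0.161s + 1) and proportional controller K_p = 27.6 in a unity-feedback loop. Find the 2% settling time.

T_s ≈ 0.0129 s

Closed loop: T(s) = K_p·P/(1+K_p·P) = 48.85/(0.161s + 1 + 48.85), with pole at s = −(1 + 48.85)/0.161 = −309.6.
τ = 1/309.6 = 0.00323 s, so 2% settling time ≈ 4τ = 0.0129 s.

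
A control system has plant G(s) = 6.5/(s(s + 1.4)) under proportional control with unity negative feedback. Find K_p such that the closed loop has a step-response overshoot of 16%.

K_p = 0.297

From %OS = 100·exp(−πζ/√(1−ζ²)) = 16%, ζ = −ln(0.16)/√(π²+ln²(0.16)) = 0.5039.
Characteristic equation s² + 1.4s + 6.5K_p = 0 gives ζ = 1.4/(2√(6.5K_p)).
Setting ζ = 0.5039: √(6.5K_p) = 1.4/(2·0.5039) = 1.389, so K_p = 1.93/6.5 = 0.297.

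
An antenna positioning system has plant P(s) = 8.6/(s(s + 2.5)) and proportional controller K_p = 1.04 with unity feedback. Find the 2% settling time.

Closed-loop characteristic equation: s² + 2.5s + 8.944 = 0, so ω_n = 2.991 rad/s and ζ = 2.5/(2·2.991) = 0.418.
2% settling time T_s ≈ 4/(ζω_n) = 4/1.25 = 3.2 s.

T_s ≈ 3.2 s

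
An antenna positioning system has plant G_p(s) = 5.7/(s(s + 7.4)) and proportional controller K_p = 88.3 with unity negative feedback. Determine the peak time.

T_p = 0.142 s

Closed-loop characteristic equation: s² + 7.4s + 503.3 = 0, so ω_n = 22.43 rad/s and ζ = 7.4/(2·22.43) = 0.1649.
Damped frequency ω_d = ω_n√(1−ζ²) = 22.13 rad/s, so peak time T_p = π/ω_d = 0.142 s.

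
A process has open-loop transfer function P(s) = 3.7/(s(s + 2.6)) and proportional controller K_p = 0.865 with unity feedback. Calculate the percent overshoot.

Closed-loop characteristic equation: s² + 2.6s + 3.2 = 0, so ω_n = 1.789 rad/s and ζ = 2.6/(2·1.789) = 0.7267.
%OS = 100·exp(−πζ/√(1−ζ²)) = 100·exp(−π·0.7267/√0.472) = 3.6%.

3.6%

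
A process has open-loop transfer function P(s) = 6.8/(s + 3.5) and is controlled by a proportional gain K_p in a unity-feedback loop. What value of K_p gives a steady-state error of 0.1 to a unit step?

For a type-0 loop with proportional control, e_ss = 1/(1 + K_p·P(0)).
P(0) = 1.943. Require 1/(1 + K_p·1.943) = 0.1, so 1 + 1.943·K_p = 10.
K_p = (10 − 1)/1.943 = 4.63.

K_p = 4.63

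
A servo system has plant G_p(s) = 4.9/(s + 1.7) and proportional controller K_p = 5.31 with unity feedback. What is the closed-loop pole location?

s = -27.72

Closed-loop transfer function: T(s) = K_p·G_p(s)/(1 + K_p·G_p(s)) = 26.02/(s + 1.7 + 26.02) = 26.02/(s + 27.72).
The closed-loop pole is at s = −27.72.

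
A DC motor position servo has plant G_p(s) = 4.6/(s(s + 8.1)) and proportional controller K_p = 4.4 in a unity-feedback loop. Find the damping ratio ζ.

The closed-loop denominator is s(s+8.1) + 4.4·4.6 = s² + 8.1s + 20.24.
So ω_n² = 20.24 ⇒ ω_n = 4.499 rad/s, and ζ = 8.1/(2ω_n) = 0.9.

ζ = 0.9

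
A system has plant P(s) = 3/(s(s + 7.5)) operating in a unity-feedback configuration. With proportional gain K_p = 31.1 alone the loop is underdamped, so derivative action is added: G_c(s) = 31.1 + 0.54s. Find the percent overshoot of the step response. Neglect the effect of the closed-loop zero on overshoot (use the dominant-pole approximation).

18.6%

Forward path: (31.1 + 0.54s)·3/(s(s+7.5)). The closed-loop characteristic equation is s² + (7.5 + 3·0.54)s + 3·31.1 = 0.
That is s² + 9.12s + 93.3 = 0, so ω_n = 9.659 rad/s and ζ = 9.12/(2·9.659) = 0.4721.
%OS = 100·exp(−πζ/√(1−ζ²)) = 18.6%.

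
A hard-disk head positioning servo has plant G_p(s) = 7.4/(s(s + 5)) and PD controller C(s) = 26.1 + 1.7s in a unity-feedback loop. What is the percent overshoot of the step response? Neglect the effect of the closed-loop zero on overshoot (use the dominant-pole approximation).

7.69%

Forward path: (26.1 + 1.7s)·7.4/(s(s+5)). The closed-loop characteristic equation is s² + (5 + 7.4·1.7)s + 7.4·26.1 = 0.
That is s² + 17.58s + 193.1 = 0, so ω_n = 13.9 rad/s and ζ = 17.58/(2·13.9) = 0.6325.
%OS = 100·exp(−πζ/√(1−ζ²)) = 7.69%.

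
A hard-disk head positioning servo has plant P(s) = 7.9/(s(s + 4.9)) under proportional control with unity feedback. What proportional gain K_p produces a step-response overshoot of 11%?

From %OS = 100·exp(−πζ/√(1−ζ²)) = 11%, ζ = −ln(0.11)/√(π²+ln²(0.11)) = 0.5749.
Characteristic equation s² + 4.9s + 7.9K_p = 0 gives ζ = 4.9/(2√(7.9K_p)).
Setting ζ = 0.5749: √(7.9K_p) = 4.9/(2·0.5749) = 4.262, so K_p = 18.16/7.9 = 2.3.

K_p = 2.3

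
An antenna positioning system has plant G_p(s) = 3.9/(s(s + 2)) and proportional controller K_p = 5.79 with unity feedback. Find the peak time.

T_p = 0.676 s

Closed-loop characteristic equation: s² + 2s + 22.58 = 0, so ω_n = 4.752 rad/s and ζ = 2/(2·4.752) = 0.2104.
Damped frequency ω_d = ω_n√(1−ζ²) = 4.646 rad/s, so peak time T_p = π/ω_d = 0.676 s.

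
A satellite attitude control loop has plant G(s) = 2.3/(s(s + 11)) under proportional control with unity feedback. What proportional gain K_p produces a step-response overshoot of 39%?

K_p = 160

From %OS = 100·exp(−πζ/√(1−ζ²)) = 39%, ζ = −ln(0.39)/√(π²+ln²(0.39)) = 0.2871.
Characteristic equation s² + 11s + 2.3K_p = 0 gives ζ = 11/(2√(2.3K_p)).
Setting ζ = 0.2871: √(2.3K_p) = 11/(2·0.2871) = 19.16, so K_p = 367/2.3 = 160.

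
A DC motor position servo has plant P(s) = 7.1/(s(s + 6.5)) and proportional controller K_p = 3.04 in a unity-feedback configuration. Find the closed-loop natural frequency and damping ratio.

With unity feedback the closed-loop characteristic equation is s² + 6.5s + 3.04·7.1 = s² + 6.5s + 21.58 = 0.
So ω_n² = 21.58 ⇒ ω_n = 4.646 rad/s, and ζ = 6.5/(2ω_n) = 0.7.

ω_n = 4.65 rad/s, ζ = 0.7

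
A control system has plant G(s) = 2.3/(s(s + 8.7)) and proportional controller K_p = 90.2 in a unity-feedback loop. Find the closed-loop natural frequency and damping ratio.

ω_n = 14.4 rad/s, ζ = 0.302

The closed-loop denominator is s(s+8.7) + 90.2·2.3 = s² + 8.7s + 207.5.
Matching s² + 2ζω_n s + ω_n²: ω_n = √207.5 = 14.4 rad/s and 2ζω_n = 8.7, so ζ = 8.7/(2·14.4) = 0.302.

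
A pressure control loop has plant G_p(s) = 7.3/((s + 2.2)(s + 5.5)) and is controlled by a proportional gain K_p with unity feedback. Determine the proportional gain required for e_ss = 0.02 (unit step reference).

K_p = 81.2

The loop is type 0, so e_ss(step) = 1/(1 + K_pos) with K_pos = K_p·G_p(0).
G_p(0) = 0.6033. Require 1/(1 + K_p·0.6033) = 0.02, so 1 + 0.6033·K_p = 50.
K_p = (50 − 1)/0.6033 = 81.2.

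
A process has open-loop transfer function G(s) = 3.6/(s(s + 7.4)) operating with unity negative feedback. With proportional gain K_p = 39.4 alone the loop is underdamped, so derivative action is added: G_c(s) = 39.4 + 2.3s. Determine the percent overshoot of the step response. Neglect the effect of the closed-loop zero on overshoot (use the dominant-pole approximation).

Forward path: (39.4 + 2.3s)·3.6/(s(s+7.4)). The closed-loop characteristic equation is s² + (7.4 + 3.6·2.3)s + 3.6·39.4 = 0.
That is s² + 15.68s + 141.8 = 0, so ω_n = 11.91 rad/s and ζ = 15.68/(2·11.91) = 0.6583.
%OS = 100·exp(−πζ/√(1−ζ²)) = 6.41%.

6.41%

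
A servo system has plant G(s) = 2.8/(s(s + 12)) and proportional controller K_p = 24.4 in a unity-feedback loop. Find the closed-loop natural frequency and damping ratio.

ω_n = 8.27 rad/s, ζ = 0.726

1 + K_p·G(s) = 0 gives s² + 12s + 68.32 = 0.
So ω_n² = 68.32 ⇒ ω_n = 8.266 rad/s, and ζ = 12/(2ω_n) = 0.726.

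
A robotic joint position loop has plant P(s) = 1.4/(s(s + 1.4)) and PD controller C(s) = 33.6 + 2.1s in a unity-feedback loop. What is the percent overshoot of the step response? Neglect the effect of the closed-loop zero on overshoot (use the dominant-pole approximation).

35.1%

Forward path: (33.6 + 2.1s)·1.4/(s(s+1.4)). The closed-loop characteristic equation is s² + (1.4 + 1.4·2.1)s + 1.4·33.6 = 0.
That is s² + 4.34s + 47.04 = 0, so ω_n = 6.859 rad/s and ζ = 4.34/(2·6.859) = 0.3164.
%OS = 100·exp(−πζ/√(1−ζ²)) = 35.1%.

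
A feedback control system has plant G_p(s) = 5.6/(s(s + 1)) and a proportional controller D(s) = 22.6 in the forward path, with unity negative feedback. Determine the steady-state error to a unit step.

0

The open loop D(s)G_p(s) has a pole at the origin (type 1), so the static position error constant is infinite and e_ss = 1/(1+∞) = 0.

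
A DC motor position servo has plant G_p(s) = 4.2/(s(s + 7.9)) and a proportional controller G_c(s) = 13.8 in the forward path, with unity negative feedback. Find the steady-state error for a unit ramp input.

The loop has one pole at the origin (type 1). Velocity error constant K_v = lim_{s→0} s·G_c(s)G_p(s) = 13.8·4.2/7.9 = 7.337.
Steady-state error to a unit ramp: e_ss = 1/K_v = 0.136.

0.136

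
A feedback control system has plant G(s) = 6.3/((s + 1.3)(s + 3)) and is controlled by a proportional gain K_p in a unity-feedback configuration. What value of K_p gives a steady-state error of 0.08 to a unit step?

For a type-0 loop with proportional control, e_ss = 1/(1 + K_p·G(0)).
G(0) = 1.615. Require 1/(1 + K_p·1.615) = 0.08, so 1 + 1.615·K_p = 12.5.
K_p = (12.5 − 1)/1.615 = 7.12.

K_p = 7.12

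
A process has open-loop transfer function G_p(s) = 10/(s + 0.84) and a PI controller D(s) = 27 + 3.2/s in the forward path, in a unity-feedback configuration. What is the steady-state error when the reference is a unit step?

The open loop D(s)G_p(s) has a pole at the origin (type 1), so the static position error constant is infinite and e_ss = 1/(1+∞) = 0.

0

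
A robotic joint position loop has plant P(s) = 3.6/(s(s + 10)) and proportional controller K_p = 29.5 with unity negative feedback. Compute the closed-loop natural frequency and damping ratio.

ω_n = 10.3 rad/s, ζ = 0.485

The closed-loop denominator is s(s+10) + 29.5·3.6 = s² + 10s + 106.2.
So ω_n² = 106.2 ⇒ ω_n = 10.31 rad/s, and ζ = 10/(2ω_n) = 0.485.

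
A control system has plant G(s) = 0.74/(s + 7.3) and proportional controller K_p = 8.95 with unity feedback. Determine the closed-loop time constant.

Closed-loop transfer function: T(s) = K_p·G(s)/(1 + K_p·G(s)) = 6.623/(s + 7.3 + 6.623) = 6.623/(s + 13.92).
Time constant τ = 1/13.92 = 0.0718 s.

τ = 0.0718 s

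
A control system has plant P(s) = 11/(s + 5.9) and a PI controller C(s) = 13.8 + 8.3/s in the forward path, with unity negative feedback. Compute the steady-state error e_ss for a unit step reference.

0

The open loop C(s)P(s) has a pole at the origin (type 1), so the static position error constant is infinite and e_ss = 1/(1+∞) = 0.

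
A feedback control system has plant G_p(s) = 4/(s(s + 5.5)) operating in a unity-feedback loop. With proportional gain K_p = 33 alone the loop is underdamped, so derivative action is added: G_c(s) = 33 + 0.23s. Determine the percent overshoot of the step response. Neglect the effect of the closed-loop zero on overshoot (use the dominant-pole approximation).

40.1%

Forward path: (33 + 0.23s)·4/(s(s+5.5)). The closed-loop characteristic equation is s² + (5.5 + 4·0.23)s + 4·33 = 0.
That is s² + 6.42s + 132 = 0, so ω_n = 11.49 rad/s and ζ = 6.42/(2·11.49) = 0.2794.
%OS = 100·exp(−πζ/√(1−ζ²)) = 40.1%.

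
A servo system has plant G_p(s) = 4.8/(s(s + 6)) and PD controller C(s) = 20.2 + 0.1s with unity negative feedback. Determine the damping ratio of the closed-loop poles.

ζ = 0.329

Forward path: (20.2 + 0.1s)·4.8/(s(s+6)). The closed-loop characteristic equation is s² + (6 + 4.8·0.1)s + 4.8·20.2 = 0.
That is s² + 6.48s + 96.96 = 0, so ω_n = 9.847 rad/s and ζ = 6.48/(2·9.847) = 0.329.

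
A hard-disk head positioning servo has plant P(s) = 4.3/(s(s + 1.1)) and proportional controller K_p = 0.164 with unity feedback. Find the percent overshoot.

6.57%

From 1 + K_pP(s) = 0: s² + 1.1s + 0.7052 = 0 ⇒ ω_n = 0.8398, ζ = 0.6549.
%OS = 100·exp(−πζ/√(1−ζ²)) = 100·exp(−π·0.6549/√0.571) = 6.57%.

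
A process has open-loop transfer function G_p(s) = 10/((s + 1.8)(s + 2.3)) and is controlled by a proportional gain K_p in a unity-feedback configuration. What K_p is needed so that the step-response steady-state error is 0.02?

K_p = 20.3

For a type-0 loop with proportional control, e_ss = 1/(1 + K_p·G_p(0)).
G_p(0) = 2.415. Require 1/(1 + K_p·2.415) = 0.02, so 1 + 2.415·K_p = 50.
K_p = (50 − 1)/2.415 = 20.3.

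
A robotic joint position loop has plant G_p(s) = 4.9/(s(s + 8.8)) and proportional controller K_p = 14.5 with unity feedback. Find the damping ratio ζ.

ζ = 0.522

1 + K_p·G_p(s) = 0 gives s² + 8.8s + 71.05 = 0.
Matching s² + 2ζω_n s + ω_n²: ω_n = √71.05 = 8.429 rad/s and 2ζω_n = 8.8, so ζ = 8.8/(2·8.429) = 0.522.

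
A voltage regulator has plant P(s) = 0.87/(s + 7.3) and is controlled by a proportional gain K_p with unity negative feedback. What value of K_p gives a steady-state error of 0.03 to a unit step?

K_p = 271

For a type-0 loop with proportional control, e_ss = 1/(1 + K_p·P(0)).
P(0) = 0.1192. Require 1/(1 + K_p·0.1192) = 0.03, so 1 + 0.1192·K_p = 33.33.
K_p = (33.33 − 1)/0.1192 = 271.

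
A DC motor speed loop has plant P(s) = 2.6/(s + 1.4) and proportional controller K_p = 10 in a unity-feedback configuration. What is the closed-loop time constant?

τ = 0.0365 s

Closed-loop transfer function: T(s) = K_p·P(s)/(1 + K_p·P(s)) = 26/(s + 1.4 + 26) = 26/(s + 27.4).
Time constant τ = 1/27.4 = 0.0365 s.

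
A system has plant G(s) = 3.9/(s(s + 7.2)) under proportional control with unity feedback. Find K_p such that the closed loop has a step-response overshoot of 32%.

K_p = 28.6

From %OS = 100·exp(−πζ/√(1−ζ²)) = 32%, ζ = −ln(0.32)/√(π²+ln²(0.32)) = 0.341.
Characteristic equation s² + 7.2s + 3.9K_p = 0 gives ζ = 7.2/(2√(3.9K_p)).
Setting ζ = 0.341: √(3.9K_p) = 7.2/(2·0.341) = 10.56, so K_p = 111.5/3.9 = 28.6.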